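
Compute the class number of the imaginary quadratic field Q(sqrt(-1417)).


K = Q(sqrt(-1417)). d mod 4 = 3, so D = disc(K) = 4d = -5668
h(K) equals the number of primitive reduced positive-definite forms (a, b, c) = a*x^2 + b*x*y + c*y^2 with b^2 - 4ac = D,
where reduced means |b| <= a <= c, with b >= 0 whenever |b| = a or a = c, and primitive means gcd(a, b, c) = 1.
Reduced forces 3a^2 <= |D| = 5668, so 1 <= a <= 43; b must have the parity of D, and c = (b^2 - D)/(4a) must be an integer >= a.
Enumerate a = 1..43, b in [-a, a]:
  a=1: (1, 0, 1417)  [1]
  a=2: (2, 2, 709)  [1]
  a=3..6: none
  a=7: (7, -4, 203), (7, 4, 203)  [2]
  a=8..12: none
  a=13: (13, 0, 109)  [1]
  a=14: (14, -10, 103), (14, 10, 103)  [2]
  a=15..22: none
  a=23: (23, -6, 62), (23, 6, 62)  [2]
  a=24..25: none
  a=26: (26, 26, 61)  [1]
  a=27..28: none
  a=29: (29, -4, 49), (29, 4, 49)  [2]
  a=30: none
  a=31: (31, -6, 46), (31, 6, 46)  [2]
  a=32..36: none
  a=37: (37, -20, 41), (37, 20, 41)  [2]
  a=38..43: none
Total reduced forms: 1 + 1 + 2 + 1 + 2 + 2 + 1 + 2 + 2 + 2 = 16
h = 16

16


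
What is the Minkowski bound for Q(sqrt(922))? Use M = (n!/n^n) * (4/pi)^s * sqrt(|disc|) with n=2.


d = 922, d mod 4 = 2, so disc(K) = 4d = 3688; |disc(K)| = 3688
Real quadratic field, so n = 2, s = r2 = 0, r1 = 2
M = (n!/n^n) * (4/pi)^s * sqrt(|disc(K)|) = (2!/2^2) * (4/pi)^0 * sqrt(3688)
= 0.5 * 1.000000 * 60.728906
= 30.3645

30.3645


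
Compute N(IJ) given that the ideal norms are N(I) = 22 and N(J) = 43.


N(IJ) = N(I) * N(J)
= 22 * 43
= 946

946


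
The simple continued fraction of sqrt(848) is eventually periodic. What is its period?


Run the CF algorithm for sqrt(848).
a_0 = floor(sqrt(848)) = 29; set m_0=0, q_0=1.
Recurrence: m' = q*a - m,  q' = (d - m'^2)/q,  a' = floor((a_0 + m')/q').
  step 1: m=29, q=7, a=8
  step 2: m=27, q=17, a=3
  step 3: m=24, q=16, a=3
  step 4: m=24, q=17, a=3
  step 5: m=27, q=7, a=8
  step 6: m=29, q=1, a=58
a_6 = 2*a_0 = 58, so the period closes here.
sqrt(848) = [29; 8, 3, 3, 3, 8, 58]
Period length = 6

6


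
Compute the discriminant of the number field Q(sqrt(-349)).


For K = Q(sqrt(d)) with d squarefree: disc(K) = d if d = 1 mod 4, and disc(K) = 4d if d = 2 or 3 mod 4.
Here d = -349, and d mod 4 = 3.
d = 3 mod 4, not 1 (O_K = Z[sqrt(d)]), so disc(K) = 4d = 4 * (-349) = -1396

-1396


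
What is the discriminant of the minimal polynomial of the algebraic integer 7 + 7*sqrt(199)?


The element 7 + 7*sqrt(199) has minimal polynomial:
x^2 - 14*x - 9702
Discriminant = (-14)^2 - 4*(-9702)
= 196 + 38808
= 39004

39004


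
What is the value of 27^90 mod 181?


p = 181 is prime and the exponent is (p-1)/2 = 90, so by Euler's criterion 27^90 = (27/181) = +1 or -1 mod 181.
Compute by square-and-multiply:
  90 = 64 + 16 + 8 + 2 (binary 1011010)
  Repeated squaring mod 181: 27^1 = 27, 27^2 = 5, 27^4 = 25, 27^8 = 82, 27^16 = 27, 27^32 = 5, 27^64 = 25
  27^90 = 27^64 * 27^16 * 27^8 * 27^2 = 25 * 27 * 82 * 5 mod 181
    25 * 27 = 675 = 132 mod 181
    132 * 82 = 10824 = 145 mod 181
    145 * 5 = 725 = 1 mod 181
  27^90 = 1 mod 181
Result 1: 27 is a quadratic residue mod 181.
27^90 mod 181 = 1

1


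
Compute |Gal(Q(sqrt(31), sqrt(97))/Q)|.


The 2 square roots of distinct primes are multiplicatively independent over Q,
so [K:Q] = 2^2 and Gal(K/Q) is isomorphic to (Z/2Z)^2.
|Gal| = 2^2 = 4

4


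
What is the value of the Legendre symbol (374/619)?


p = 619 is prime, so compute (374/619) with the reciprocity algorithm (Jacobi-symbol steps: pull out 2s via (2/n), flip via reciprocity, reduce):
  pull out 2: (2/619) = -1  (since 619 mod 8 = 3)
  reciprocity: (187/619) -> -(619/187)
  reduce: (58/187)
  pull out 2: (2/187) = -1  (since 187 mod 8 = 3)
  reciprocity: (29/187) -> +(187/29)
  reduce: (13/29)
  reciprocity: (13/29) -> +(29/13)
  reduce: (3/13)
  reciprocity: (3/13) -> +(13/3)
  reduce: (1/3)
  (1/3) = 1
Product of signs = -1
(374/619) = -1

-1


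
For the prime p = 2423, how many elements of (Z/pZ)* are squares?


For prime p, the number of non-zero quadratic residues is (p-1)/2.
= (2423-1)/2
= 1211

1211


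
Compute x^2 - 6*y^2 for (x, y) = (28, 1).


x^2 - d*y^2
= 28^2 - 6*1^2
= 784 - 6
= 778

778


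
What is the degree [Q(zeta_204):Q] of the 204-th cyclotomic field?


The degree equals Euler's totient phi(204).
204 = 2^2 * 3 * 17
phi(204) = 64

64


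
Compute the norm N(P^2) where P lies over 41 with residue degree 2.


N(P^a) = p^(a*f)
= 41^(2*2)
= 41^4
= 2825761

2825761


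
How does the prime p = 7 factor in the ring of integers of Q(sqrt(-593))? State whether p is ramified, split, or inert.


K = Q(sqrt(-593)). Since d mod 4 = 3, disc(K) = -2372.
Check p | disc: -2372 mod 7 = 1.
p does not divide disc. Compute Legendre symbol (d/p):
2^((7-1)/2) mod 7 = 1
(d/p) = 1, so p splits: (p) = P*P' with e=1, f=1, g=2.
Therefore p is split.

split


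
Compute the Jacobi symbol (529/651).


Compute (529/651) via quadratic reciprocity:
  reciprocity: (529/651) -> +(651/529)
  reduce: (122/529)
  pull out 2: (2/529) = +1  (since 529 mod 8 = 1)
  reciprocity: (61/529) -> +(529/61)
  reduce: (41/61)
  reciprocity: (41/61) -> +(61/41)
  reduce: (20/41)
  pull out 2: (2/41) = +1  (since 41 mod 8 = 1)
  pull out 2: (2/41) = +1  (since 41 mod 8 = 1)
  reciprocity: (5/41) -> +(41/5)
  reduce: (1/5)
  (1/5) = 1
Product of signs = 1

1


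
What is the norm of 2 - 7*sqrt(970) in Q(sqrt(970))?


N(a + b*sqrt(d)) = a^2 - d*b^2
= (2)^2 - (970)*(-7)^2
= 4 - 47530
= -47526

-47526


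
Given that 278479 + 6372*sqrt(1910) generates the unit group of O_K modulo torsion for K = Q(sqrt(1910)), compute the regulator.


epsilon = 278479 + 6372*sqrt(1910)
= 556958.0000
R = ln(556958.0000)
= 13.2302

13.2302


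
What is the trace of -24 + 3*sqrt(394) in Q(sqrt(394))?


Tr(a + b*sqrt(d)) = (a + b*sqrt(d)) + (a - b*sqrt(d)) = 2a
= 2 * (-24)
= -48

-48


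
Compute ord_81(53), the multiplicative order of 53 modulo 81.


We want ord_81(53), the smallest k >= 1 with 53^k = 1 mod 81.
n = 81 = 3^4, phi(81) = 54; the order divides phi(n).
Divisors of 54: 1, 2, 3, 6, 9, 18, 27, 54
Repeated squaring mod 81: 53^1 = 53, 53^2 = 55, 53^4 = 28, 53^8 = 55, 53^16 = 28, 53^32 = 55
Test divisors in increasing order:
  k=1: 53^1 = 53 mod 81
  k=2: 53^2 = 55 mod 81
  k=3: 53^3 = 55 * 53 = 80 mod 81
  k=6: 53^6 = 28 * 55 = 1 mod 81  <- first divisor giving 1
Order = 6

6


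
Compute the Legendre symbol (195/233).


p = 233 is prime, so compute (195/233) with the reciprocity algorithm (Jacobi-symbol steps: pull out 2s via (2/n), flip via reciprocity, reduce):
  reciprocity: (195/233) -> +(233/195)
  reduce: (38/195)
  pull out 2: (2/195) = -1  (since 195 mod 8 = 3)
  reciprocity: (19/195) -> -(195/19)
  reduce: (5/19)
  reciprocity: (5/19) -> +(19/5)
  reduce: (4/5)
  pull out 2: (2/5) = -1  (since 5 mod 8 = 5)
  pull out 2: (2/5) = -1  (since 5 mod 8 = 5)
  (1/5) = 1
Product of signs = 1
(195/233) = 1

1


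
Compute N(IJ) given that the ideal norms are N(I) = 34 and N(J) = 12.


N(IJ) = N(I) * N(J)
= 34 * 12
= 408

408


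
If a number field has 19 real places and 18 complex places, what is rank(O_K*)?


By Dirichlet's unit theorem:
rank = r1 + r2 - 1
= 19 + 18 - 1
= 36

36


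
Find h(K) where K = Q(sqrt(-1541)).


K = Q(sqrt(-1541)). d mod 4 = 3, so D = disc(K) = 4d = -6164
h(K) equals the number of primitive reduced positive-definite forms (a, b, c) = a*x^2 + b*x*y + c*y^2 with b^2 - 4ac = D,
where reduced means |b| <= a <= c, with b >= 0 whenever |b| = a or a = c, and primitive means gcd(a, b, c) = 1.
Reduced forces 3a^2 <= |D| = 6164, so 1 <= a <= 45; b must have the parity of D, and c = (b^2 - D)/(4a) must be an integer >= a.
Enumerate a = 1..45, b in [-a, a]:
  a=1: (1, 0, 1541)  [1]
  a=2: (2, 2, 771)  [1]
  a=3: (3, -2, 514), (3, 2, 514)  [2]
  a=4: none
  a=5: (5, -4, 309), (5, 4, 309)  [2]
  a=6: (6, -2, 257), (6, 2, 257)  [2]
  a=7..8: none
  a=9: (9, -8, 173), (9, 8, 173)  [2]
  a=10: (10, -6, 155), (10, 6, 155)  [2]
  a=11..14: none
  a=15: (15, -14, 106), (15, -4, 103), (15, 4, 103), (15, 14, 106)  [4]
  a=16..17: none
  a=18: (18, -10, 87), (18, 10, 87)  [2]
  a=19: (19, -12, 83), (19, 12, 83)  [2]
  a=20..22: none
  a=23: (23, 0, 67)  [1]
  a=24: none
  a=25: (25, -6, 62), (25, 6, 62)  [2]
  a=26: none
  a=27: (27, -10, 58), (27, 10, 58)  [2]
  a=28: none
  a=29: (29, -10, 54), (29, 10, 54)  [2]
  a=30: (30, -26, 57), (30, -14, 53), (30, 14, 53), (30, 26, 57)  [4]
  a=31: (31, -6, 50), (31, 6, 50)  [2]
  a=32..37: none
  a=38: (38, -26, 45), (38, 26, 45)  [2]
  a=39..44: none
  a=45: (45, 44, 45)  [1]
Total reduced forms: 1 + 1 + 2 + 2 + 2 + 2 + 2 + 4 + 2 + 2 + 1 + 2 + 2 + 2 + 4 + 2 + 2 + 1 = 36
h = 36

36


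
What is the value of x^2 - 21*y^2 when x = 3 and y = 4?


x^2 - d*y^2
= 3^2 - 21*4^2
= 9 - 336
= -327

-327


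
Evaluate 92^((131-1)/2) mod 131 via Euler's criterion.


p = 131 is prime and the exponent is (p-1)/2 = 65, so by Euler's criterion 92^65 = (92/131) = +1 or -1 mod 131.
Compute by square-and-multiply:
  65 = 64 + 1 (binary 1000001)
  Repeated squaring mod 131: 92^1 = 92, 92^2 = 80, 92^4 = 112, 92^8 = 99, 92^16 = 107, 92^32 = 52, 92^64 = 84
  92^65 = 92^64 * 92^1 = 84 * 92 mod 131
    84 * 92 = 7728 = 130 mod 131
  92^65 = 130 mod 131
Result 130 = p - 1 = -1 mod 131: 92 is a quadratic non-residue mod 131. As a residue in [0, p-1] the value is 130.
92^65 mod 131 = 130

130


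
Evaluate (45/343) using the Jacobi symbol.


Compute (45/343) via quadratic reciprocity:
  reciprocity: (45/343) -> +(343/45)
  reduce: (28/45)
  pull out 2: (2/45) = -1  (since 45 mod 8 = 5)
  pull out 2: (2/45) = -1  (since 45 mod 8 = 5)
  reciprocity: (7/45) -> +(45/7)
  reduce: (3/7)
  reciprocity: (3/7) -> -(7/3)
  reduce: (1/3)
  (1/3) = 1
Product of signs = -1

-1


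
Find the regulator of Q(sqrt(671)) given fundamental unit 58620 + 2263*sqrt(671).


epsilon = 58620 + 2263*sqrt(671)
= 117240.0000
R = ln(117240.0000)
= 11.6720

11.6720


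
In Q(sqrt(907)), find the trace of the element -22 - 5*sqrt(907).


Tr(a + b*sqrt(d)) = (a + b*sqrt(d)) + (a - b*sqrt(d)) = 2a
= 2 * (-22)
= -44

-44


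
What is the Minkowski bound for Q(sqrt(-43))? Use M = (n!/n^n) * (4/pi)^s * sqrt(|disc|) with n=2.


d = -43, d mod 4 = 1, so disc(K) = d = -43; |disc(K)| = 43
Imaginary quadratic field, so n = 2, s = r2 = 1, r1 = 0
M = (n!/n^n) * (4/pi)^s * sqrt(|disc(K)|) = (2!/2^2) * (4/pi)^1 * sqrt(43)
= 0.5 * 1.273240 * 6.557439
= 4.1746

4.1746


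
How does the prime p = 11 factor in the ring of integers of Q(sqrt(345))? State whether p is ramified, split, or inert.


K = Q(sqrt(345)). Since d mod 4 = 1, disc(K) = 345.
Check p | disc: 345 mod 11 = 4.
p does not divide disc. Compute Legendre symbol (d/p):
4^((11-1)/2) mod 11 = 1
(d/p) = 1, so p splits: (p) = P*P' with e=1, f=1, g=2.
Therefore p is split.

split


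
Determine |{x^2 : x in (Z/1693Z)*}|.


For prime p, the number of non-zero quadratic residues is (p-1)/2.
= (1693-1)/2
= 846

846


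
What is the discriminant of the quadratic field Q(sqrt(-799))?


For K = Q(sqrt(d)) with d squarefree: disc(K) = d if d = 1 mod 4, and disc(K) = 4d if d = 2 or 3 mod 4.
Here d = -799, and d mod 4 = 1.
d = 1 mod 4 (O_K = Z[(1+sqrt(d))/2]), so disc(K) = d = -799

-799


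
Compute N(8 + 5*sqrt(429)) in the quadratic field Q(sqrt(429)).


N(a + b*sqrt(d)) = a^2 - d*b^2
= (8)^2 - (429)*(5)^2
= 64 - 10725
= -10661

-10661


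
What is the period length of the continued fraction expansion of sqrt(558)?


Run the CF algorithm for sqrt(558).
a_0 = floor(sqrt(558)) = 23; set m_0=0, q_0=1.
Recurrence: m' = q*a - m,  q' = (d - m'^2)/q,  a' = floor((a_0 + m')/q').
  step 1: m=23, q=29, a=1
  step 2: m=6, q=18, a=1
  step 3: m=12, q=23, a=1
  step 4: m=11, q=19, a=1
  step 5: m=8, q=26, a=1
  step 6: m=18, q=9, a=4
  step 7: m=18, q=26, a=1
  step 8: m=8, q=19, a=1
  step 9: m=11, q=23, a=1
  step 10: m=12, q=18, a=1
  step 11: m=6, q=29, a=1
  step 12: m=23, q=1, a=46
a_12 = 2*a_0 = 46, so the period closes here.
sqrt(558) = [23; 1, 1, 1, 1, 1, 4, 1, 1, 1, 1, 1, 46]
Period length = 12

12


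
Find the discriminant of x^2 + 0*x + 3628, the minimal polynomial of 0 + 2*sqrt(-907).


The element 0 + 2*sqrt(-907) has minimal polynomial:
x^2 + 0*x + 3628
Discriminant = (0)^2 - 4*(3628)
= 0 - 14512
= -14512

-14512


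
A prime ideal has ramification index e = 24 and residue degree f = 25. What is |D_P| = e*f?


|D_P| = e * f
= 24 * 25
= 600

600


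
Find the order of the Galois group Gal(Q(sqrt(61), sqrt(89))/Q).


The 2 square roots of distinct primes are multiplicatively independent over Q,
so [K:Q] = 2^2 and Gal(K/Q) is isomorphic to (Z/2Z)^2.
|Gal| = 2^2 = 4

4


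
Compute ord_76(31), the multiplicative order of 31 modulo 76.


We want ord_76(31), the smallest k >= 1 with 31^k = 1 mod 76.
n = 76 = 2^2 * 19, phi(76) = 36; the order divides phi(n).
Divisors of 36: 1, 2, 3, 4, 6, 9, 12, 18, 36
Repeated squaring mod 76: 31^1 = 31, 31^2 = 49, 31^4 = 45, 31^8 = 49, 31^16 = 45, 31^32 = 49
Test divisors in increasing order:
  k=1: 31^1 = 31 mod 76
  k=2: 31^2 = 49 mod 76
  k=3: 31^3 = 49 * 31 = 75 mod 76
  k=4: 31^4 = 45 mod 76
  k=6: 31^6 = 45 * 49 = 1 mod 76  <- first divisor giving 1
Order = 6

6


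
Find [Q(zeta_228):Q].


The degree equals Euler's totient phi(228).
228 = 2^2 * 3 * 19
phi(228) = 72

72


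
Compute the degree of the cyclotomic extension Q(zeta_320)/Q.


The degree equals Euler's totient phi(320).
320 = 2^6 * 5
phi(320) = 128

128


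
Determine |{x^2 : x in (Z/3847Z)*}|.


For prime p, the number of non-zero quadratic residues is (p-1)/2.
= (3847-1)/2
= 1923

1923


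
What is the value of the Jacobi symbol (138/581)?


Compute (138/581) via quadratic reciprocity:
  pull out 2: (2/581) = -1  (since 581 mod 8 = 5)
  reciprocity: (69/581) -> +(581/69)
  reduce: (29/69)
  reciprocity: (29/69) -> +(69/29)
  reduce: (11/29)
  reciprocity: (11/29) -> +(29/11)
  reduce: (7/11)
  reciprocity: (7/11) -> -(11/7)
  reduce: (4/7)
  pull out 2: (2/7) = +1  (since 7 mod 8 = 7)
  pull out 2: (2/7) = +1  (since 7 mod 8 = 7)
  (1/7) = 1
Product of signs = 1

1


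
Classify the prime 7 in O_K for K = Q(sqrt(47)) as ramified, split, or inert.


K = Q(sqrt(47)). Since d mod 4 = 3, disc(K) = 188.
Check p | disc: 188 mod 7 = 6.
p does not divide disc. Compute Legendre symbol (d/p):
5^((7-1)/2) mod 7 = -1
(d/p) = -1, so p is inert: (p) stays prime with e=1, f=2, g=1.
Therefore p is inert.

inert


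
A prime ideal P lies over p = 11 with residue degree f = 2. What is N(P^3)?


N(P^a) = p^(a*f)
= 11^(3*2)
= 11^6
= 1771561

1771561


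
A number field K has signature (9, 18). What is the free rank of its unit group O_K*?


By Dirichlet's unit theorem:
rank = r1 + r2 - 1
= 9 + 18 - 1
= 26

26


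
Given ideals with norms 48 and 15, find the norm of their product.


N(IJ) = N(I) * N(J)
= 48 * 15
= 720

720


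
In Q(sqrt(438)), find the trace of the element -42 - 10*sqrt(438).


Tr(a + b*sqrt(d)) = (a + b*sqrt(d)) + (a - b*sqrt(d)) = 2a
= 2 * (-42)
= -84

-84


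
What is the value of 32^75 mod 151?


p = 151 is prime and the exponent is (p-1)/2 = 75, so by Euler's criterion 32^75 = (32/151) = +1 or -1 mod 151.
Compute by square-and-multiply:
  75 = 64 + 8 + 2 + 1 (binary 1001011)
  Repeated squaring mod 151: 32^1 = 32, 32^2 = 118, 32^4 = 32, 32^8 = 118, 32^16 = 32, 32^32 = 118, 32^64 = 32
  32^75 = 32^64 * 32^8 * 32^2 * 32^1 = 32 * 118 * 118 * 32 mod 151
    32 * 118 = 3776 = 1 mod 151
    1 * 118 = 118 = 118 mod 151
    118 * 32 = 3776 = 1 mod 151
  32^75 = 1 mod 151
Result 1: 32 is a quadratic residue mod 151.
32^75 mod 151 = 1

1


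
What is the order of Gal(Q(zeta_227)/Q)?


|Gal(Q(zeta_227)/Q)| = phi(227)
= 226

226


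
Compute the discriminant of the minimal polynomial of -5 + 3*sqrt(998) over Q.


The element -5 + 3*sqrt(998) has minimal polynomial:
x^2 + 10*x - 8957
Discriminant = (10)^2 - 4*(-8957)
= 100 + 35828
= 35928

35928


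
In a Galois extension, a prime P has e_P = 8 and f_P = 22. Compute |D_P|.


|D_P| = e * f
= 8 * 22
= 176

176


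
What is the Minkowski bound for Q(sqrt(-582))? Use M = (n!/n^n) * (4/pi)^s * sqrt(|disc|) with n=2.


d = -582, d mod 4 = 2, so disc(K) = 4d = -2328; |disc(K)| = 2328
Imaginary quadratic field, so n = 2, s = r2 = 1, r1 = 0
M = (n!/n^n) * (4/pi)^s * sqrt(|disc(K)|) = (2!/2^2) * (4/pi)^1 * sqrt(2328)
= 0.5 * 1.273240 * 48.249352
= 30.7165

30.7165


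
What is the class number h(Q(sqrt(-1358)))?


K = Q(sqrt(-1358)). d mod 4 = 2, so D = disc(K) = 4d = -5432
h(K) equals the number of primitive reduced positive-definite forms (a, b, c) = a*x^2 + b*x*y + c*y^2 with b^2 - 4ac = D,
where reduced means |b| <= a <= c, with b >= 0 whenever |b| = a or a = c, and primitive means gcd(a, b, c) = 1.
Reduced forces 3a^2 <= |D| = 5432, so 1 <= a <= 42; b must have the parity of D, and c = (b^2 - D)/(4a) must be an integer >= a.
Enumerate a = 1..42, b in [-a, a]:
  a=1: (1, 0, 1358)  [1]
  a=2: (2, 0, 679)  [1]
  a=3: (3, -2, 453), (3, 2, 453)  [2]
  a=4..5: none
  a=6: (6, -4, 227), (6, 4, 227)  [2]
  a=7: (7, 0, 194)  [1]
  a=8: none
  a=9: (9, -2, 151), (9, 2, 151)  [2]
  a=10..13: none
  a=14: (14, 0, 97)  [1]
  a=15..16: none
  a=17: (17, -12, 82), (17, 12, 82)  [2]
  a=18: (18, -16, 79), (18, 16, 79)  [2]
  a=19..20: none
  a=21: (21, -14, 67), (21, 14, 67)  [2]
  a=22..26: none
  a=27: (27, -20, 54), (27, 20, 54)  [2]
  a=28: none
  a=29: (29, -22, 51), (29, 22, 51)  [2]
  a=30..33: none
  a=34: (34, -12, 41), (34, 12, 41)  [2]
  a=35..36: none
  a=37: (37, -28, 42), (37, 28, 42)  [2]
  a=38..42: none
Total reduced forms: 1 + 1 + 2 + 2 + 1 + 2 + 1 + 2 + 2 + 2 + 2 + 2 + 2 + 2 = 24
h = 24

24


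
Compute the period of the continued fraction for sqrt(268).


Run the CF algorithm for sqrt(268).
a_0 = floor(sqrt(268)) = 16; set m_0=0, q_0=1.
Recurrence: m' = q*a - m,  q' = (d - m'^2)/q,  a' = floor((a_0 + m')/q').
  step 1: m=16, q=12, a=2
  step 2: m=8, q=17, a=1
  step 3: m=9, q=11, a=2
  step 4: m=13, q=9, a=3
  step 5: m=14, q=8, a=3
  step 6: m=10, q=21, a=1
  step 7: m=11, q=7, a=3
  step 8: m=10, q=24, a=1
  step 9: m=14, q=3, a=10
  step 10: m=16, q=4, a=8
  step 11: m=16, q=3, a=10
  step 12: m=14, q=24, a=1
  step 13: m=10, q=7, a=3
  step 14: m=11, q=21, a=1
  step 15: m=10, q=8, a=3
  step 16: m=14, q=9, a=3
  step 17: m=13, q=11, a=2
  step 18: m=9, q=17, a=1
  step 19: m=8, q=12, a=2
  step 20: m=16, q=1, a=32
a_20 = 2*a_0 = 32, so the period closes here.
sqrt(268) = [16; 2, 1, 2, 3, 3, 1, 3, 1, 10, 8, 10, 1, 3, 1, 3, 3, 2, 1, 2, 32]
Period length = 20

20


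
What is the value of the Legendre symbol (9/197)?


p = 197 is prime, so compute (9/197) with the reciprocity algorithm (Jacobi-symbol steps: pull out 2s via (2/n), flip via reciprocity, reduce):
  reciprocity: (9/197) -> +(197/9)
  reduce: (8/9)
  pull out 2: (2/9) = +1  (since 9 mod 8 = 1)
  pull out 2: (2/9) = +1  (since 9 mod 8 = 1)
  pull out 2: (2/9) = +1  (since 9 mod 8 = 1)
  (1/9) = 1
Product of signs = 1
(9/197) = 1

1


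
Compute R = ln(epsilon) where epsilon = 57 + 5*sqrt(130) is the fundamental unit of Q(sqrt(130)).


epsilon = 57 + 5*sqrt(130)
= 114.0088
R = ln(114.0088)
= 4.7363

4.7363


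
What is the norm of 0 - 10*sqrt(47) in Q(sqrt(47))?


N(a + b*sqrt(d)) = a^2 - d*b^2
= (0)^2 - (47)*(-10)^2
= 0 - 4700
= -4700

-4700


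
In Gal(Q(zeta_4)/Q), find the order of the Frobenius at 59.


The Frobenius at p in Gal(Q(zeta_n)/Q) = (Z/nZ)* is the class of p, so its order is ord_4(59), the smallest k >= 1 with 59^k = 1 mod 4.
n = 4 = 2^2, phi(4) = 2; the order divides phi(n).
Divisors of 2: 1, 2
Repeated squaring mod 4: 59^1 = 3, 59^2 = 1
Test divisors in increasing order:
  k=1: 59^1 = 3 mod 4
  k=2: 59^2 = 1 mod 4  <- first divisor giving 1
Order = 2

2


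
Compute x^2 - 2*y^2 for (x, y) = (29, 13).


x^2 - d*y^2
= 29^2 - 2*13^2
= 841 - 338
= 503

503


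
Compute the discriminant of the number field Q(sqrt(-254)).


For K = Q(sqrt(d)) with d squarefree: disc(K) = d if d = 1 mod 4, and disc(K) = 4d if d = 2 or 3 mod 4.
Here d = -254, and d mod 4 = 2.
d = 2 mod 4, not 1 (O_K = Z[sqrt(d)]), so disc(K) = 4d = 4 * (-254) = -1016

-1016


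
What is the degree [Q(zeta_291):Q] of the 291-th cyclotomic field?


The degree equals Euler's totient phi(291).
291 = 3 * 97
phi(291) = 192

192


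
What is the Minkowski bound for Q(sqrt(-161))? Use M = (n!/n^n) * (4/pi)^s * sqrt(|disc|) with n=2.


d = -161, d mod 4 = 3, so disc(K) = 4d = -644; |disc(K)| = 644
Imaginary quadratic field, so n = 2, s = r2 = 1, r1 = 0
M = (n!/n^n) * (4/pi)^s * sqrt(|disc(K)|) = (2!/2^2) * (4/pi)^1 * sqrt(644)
= 0.5 * 1.273240 * 25.377155
= 16.1556

16.1556


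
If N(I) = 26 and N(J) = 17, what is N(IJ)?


N(IJ) = N(I) * N(J)
= 26 * 17
= 442

442


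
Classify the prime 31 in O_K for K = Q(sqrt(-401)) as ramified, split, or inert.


K = Q(sqrt(-401)). Since d mod 4 = 3, disc(K) = -1604.
Check p | disc: -1604 mod 31 = 8.
p does not divide disc. Compute Legendre symbol (d/p):
2^((31-1)/2) mod 31 = 1
(d/p) = 1, so p splits: (p) = P*P' with e=1, f=1, g=2.
Therefore p is split.

split


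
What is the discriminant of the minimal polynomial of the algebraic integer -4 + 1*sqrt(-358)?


The element -4 + 1*sqrt(-358) has minimal polynomial:
x^2 + 8*x + 374
Discriminant = (8)^2 - 4*(374)
= 64 - 1496
= -1432

-1432


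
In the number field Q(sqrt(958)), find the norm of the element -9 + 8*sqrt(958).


N(a + b*sqrt(d)) = a^2 - d*b^2
= (-9)^2 - (958)*(8)^2
= 81 - 61312
= -61231

-61231


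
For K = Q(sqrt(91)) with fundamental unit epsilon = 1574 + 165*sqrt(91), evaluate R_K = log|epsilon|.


epsilon = 1574 + 165*sqrt(91)
= 3147.9997
R = ln(3147.9997)
= 8.0545

8.0545


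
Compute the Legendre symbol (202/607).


p = 607 is prime, so compute (202/607) with the reciprocity algorithm (Jacobi-symbol steps: pull out 2s via (2/n), flip via reciprocity, reduce):
  pull out 2: (2/607) = +1  (since 607 mod 8 = 7)
  reciprocity: (101/607) -> +(607/101)
  reduce: (1/101)
  (1/101) = 1
Product of signs = 1
(202/607) = 1

1


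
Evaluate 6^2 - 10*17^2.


x^2 - d*y^2
= 6^2 - 10*17^2
= 36 - 2890
= -2854

-2854


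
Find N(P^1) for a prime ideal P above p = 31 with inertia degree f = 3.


N(P^a) = p^(a*f)
= 31^(1*3)
= 31^3
= 29791

29791


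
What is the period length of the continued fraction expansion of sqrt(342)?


Run the CF algorithm for sqrt(342).
a_0 = floor(sqrt(342)) = 18; set m_0=0, q_0=1.
Recurrence: m' = q*a - m,  q' = (d - m'^2)/q,  a' = floor((a_0 + m')/q').
  step 1: m=18, q=18, a=2
  step 2: m=18, q=1, a=36
a_2 = 2*a_0 = 36, so the period closes here.
sqrt(342) = [18; 2, 36]
Period length = 2

2


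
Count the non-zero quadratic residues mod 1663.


For prime p, the number of non-zero quadratic residues is (p-1)/2.
= (1663-1)/2
= 831

831


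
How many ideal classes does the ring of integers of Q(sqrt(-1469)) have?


K = Q(sqrt(-1469)). d mod 4 = 3, so D = disc(K) = 4d = -5876
h(K) equals the number of primitive reduced positive-definite forms (a, b, c) = a*x^2 + b*x*y + c*y^2 with b^2 - 4ac = D,
where reduced means |b| <= a <= c, with b >= 0 whenever |b| = a or a = c, and primitive means gcd(a, b, c) = 1.
Reduced forces 3a^2 <= |D| = 5876, so 1 <= a <= 44; b must have the parity of D, and c = (b^2 - D)/(4a) must be an integer >= a.
Enumerate a = 1..44, b in [-a, a]:
  a=1: (1, 0, 1469)  [1]
  a=2: (2, 2, 735)  [1]
  a=3: (3, -2, 490), (3, 2, 490)  [2]
  a=4: none
  a=5: (5, -2, 294), (5, 2, 294)  [2]
  a=6: (6, -2, 245), (6, 2, 245)  [2]
  a=7: (7, -2, 210), (7, 2, 210)  [2]
  a=8: none
  a=9: (9, -8, 165), (9, 8, 165)  [2]
  a=10: (10, -2, 147), (10, 2, 147)  [2]
  a=11: (11, -8, 135), (11, 8, 135)  [2]
  a=12: none
  a=13: (13, 0, 113)  [1]
  a=14: (14, -2, 105), (14, 2, 105)  [2]
  a=15: (15, -8, 99), (15, -2, 98), (15, 2, 98), (15, 8, 99)  [4]
  a=16..17: none
  a=18: (18, -10, 83), (18, 10, 83)  [2]
  a=19..20: none
  a=21: (21, -16, 73), (21, -2, 70), (21, 2, 70), (21, 16, 73)  [4]
  a=22: (22, -14, 69), (22, 14, 69)  [2]
  a=23: (23, -14, 66), (23, 14, 66)  [2]
  a=24: none
  a=25: (25, -18, 62), (25, 18, 62)  [2]
  a=26: (26, 26, 63)  [1]
  a=27: (27, -8, 55), (27, 8, 55)  [2]
  a=28..29: none
  a=30: (30, -22, 53), (30, -2, 49), (30, 2, 49), (30, 22, 53)  [4]
  a=31: (31, -18, 50), (31, 18, 50)  [2]
  a=32: none
  a=33: (33, -14, 46), (33, -8, 45), (33, 8, 45), (33, 14, 46)  [4]
  a=34: none
  a=35: (35, -12, 43), (35, -2, 42), (35, 2, 42), (35, 12, 43)  [4]
  a=36: none
  a=37: (37, -28, 45), (37, 28, 45)  [2]
  a=38: none
  a=39: (39, -26, 42), (39, 26, 42)  [2]
  a=40..44: none
Total reduced forms: 1 + 1 + 2 + 2 + 2 + 2 + 2 + 2 + 2 + 1 + 2 + 4 + 2 + 4 + 2 + 2 + 2 + 1 + 2 + 4 + 2 + 4 + 4 + 2 + 2 = 56
h = 56

56


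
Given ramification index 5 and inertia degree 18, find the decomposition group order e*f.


|D_P| = e * f
= 5 * 18
= 90

90


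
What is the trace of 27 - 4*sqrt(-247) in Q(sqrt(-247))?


Tr(a + b*sqrt(d)) = (a + b*sqrt(d)) + (a - b*sqrt(d)) = 2a
= 2 * (27)
= 54

54


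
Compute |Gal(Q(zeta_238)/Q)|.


|Gal(Q(zeta_238)/Q)| = phi(238)
= 96

96


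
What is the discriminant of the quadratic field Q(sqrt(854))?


For K = Q(sqrt(d)) with d squarefree: disc(K) = d if d = 1 mod 4, and disc(K) = 4d if d = 2 or 3 mod 4.
Here d = 854, and d mod 4 = 2.
d = 2 mod 4, not 1 (O_K = Z[sqrt(d)]), so disc(K) = 4d = 4 * (854) = 3416

3416


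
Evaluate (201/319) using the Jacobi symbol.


Compute (201/319) via quadratic reciprocity:
  reciprocity: (201/319) -> +(319/201)
  reduce: (118/201)
  pull out 2: (2/201) = +1  (since 201 mod 8 = 1)
  reciprocity: (59/201) -> +(201/59)
  reduce: (24/59)
  pull out 2: (2/59) = -1  (since 59 mod 8 = 3)
  pull out 2: (2/59) = -1  (since 59 mod 8 = 3)
  pull out 2: (2/59) = -1  (since 59 mod 8 = 3)
  reciprocity: (3/59) -> -(59/3)
  reduce: (2/3)
  pull out 2: (2/3) = -1  (since 3 mod 8 = 3)
  (1/3) = 1
Product of signs = -1

-1


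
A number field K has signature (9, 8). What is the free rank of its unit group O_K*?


By Dirichlet's unit theorem:
rank = r1 + r2 - 1
= 9 + 8 - 1
= 16

16


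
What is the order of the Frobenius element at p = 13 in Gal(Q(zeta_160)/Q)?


The Frobenius at p in Gal(Q(zeta_n)/Q) = (Z/nZ)* is the class of p, so its order is ord_160(13), the smallest k >= 1 with 13^k = 1 mod 160.
n = 160 = 2^5 * 5, phi(160) = 64; the order divides phi(n).
Divisors of 64: 1, 2, 4, 8, 16, 32, 64
Repeated squaring mod 160: 13^1 = 13, 13^2 = 9, 13^4 = 81, 13^8 = 1, 13^16 = 1, 13^32 = 1, 13^64 = 1
Test divisors in increasing order:
  k=1: 13^1 = 13 mod 160
  k=2: 13^2 = 9 mod 160
  k=4: 13^4 = 81 mod 160
  k=8: 13^8 = 1 mod 160  <- first divisor giving 1
Order = 8

8


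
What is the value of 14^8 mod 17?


p = 17 is prime and the exponent is (p-1)/2 = 8, so by Euler's criterion 14^8 = (14/17) = +1 or -1 mod 17.
Compute by square-and-multiply:
  8 = 8 (binary 1000)
  Repeated squaring mod 17: 14^1 = 14, 14^2 = 9, 14^4 = 13, 14^8 = 16
  14^8 = 16 mod 17
Result 16 = p - 1 = -1 mod 17: 14 is a quadratic non-residue mod 17. As a residue in [0, p-1] the value is 16.
14^8 mod 17 = 16

16


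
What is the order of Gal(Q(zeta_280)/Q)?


|Gal(Q(zeta_280)/Q)| = phi(280)
= 96

96


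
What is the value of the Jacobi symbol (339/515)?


Compute (339/515) via quadratic reciprocity:
  reciprocity: (339/515) -> -(515/339)
  reduce: (176/339)
  pull out 2: (2/339) = -1  (since 339 mod 8 = 3)
  pull out 2: (2/339) = -1  (since 339 mod 8 = 3)
  pull out 2: (2/339) = -1  (since 339 mod 8 = 3)
  pull out 2: (2/339) = -1  (since 339 mod 8 = 3)
  reciprocity: (11/339) -> -(339/11)
  reduce: (9/11)
  reciprocity: (9/11) -> +(11/9)
  reduce: (2/9)
  pull out 2: (2/9) = +1  (since 9 mod 8 = 1)
  (1/9) = 1
Product of signs = 1

1


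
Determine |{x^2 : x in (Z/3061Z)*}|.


For prime p, the number of non-zero quadratic residues is (p-1)/2.
= (3061-1)/2
= 1530

1530


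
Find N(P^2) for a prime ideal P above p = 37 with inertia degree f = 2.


N(P^a) = p^(a*f)
= 37^(2*2)
= 37^4
= 1874161

1874161


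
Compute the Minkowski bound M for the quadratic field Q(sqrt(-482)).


d = -482, d mod 4 = 2, so disc(K) = 4d = -1928; |disc(K)| = 1928
Imaginary quadratic field, so n = 2, s = r2 = 1, r1 = 0
M = (n!/n^n) * (4/pi)^s * sqrt(|disc(K)|) = (2!/2^2) * (4/pi)^1 * sqrt(1928)
= 0.5 * 1.273240 * 43.908997
= 27.9533

27.9533


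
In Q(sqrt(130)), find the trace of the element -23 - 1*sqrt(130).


Tr(a + b*sqrt(d)) = (a + b*sqrt(d)) + (a - b*sqrt(d)) = 2a
= 2 * (-23)
= -46

-46


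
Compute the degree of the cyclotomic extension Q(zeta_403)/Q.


The degree equals Euler's totient phi(403).
403 = 13 * 31
phi(403) = 360

360


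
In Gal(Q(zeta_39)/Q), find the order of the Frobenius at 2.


The Frobenius at p in Gal(Q(zeta_n)/Q) = (Z/nZ)* is the class of p, so its order is ord_39(2), the smallest k >= 1 with 2^k = 1 mod 39.
n = 39 = 3 * 13, phi(39) = 24; the order divides phi(n).
Divisors of 24: 1, 2, 3, 4, 6, 8, 12, 24
Repeated squaring mod 39: 2^1 = 2, 2^2 = 4, 2^4 = 16, 2^8 = 22, 2^16 = 16
Test divisors in increasing order:
  k=1: 2^1 = 2 mod 39
  k=2: 2^2 = 4 mod 39
  k=3: 2^3 = 4 * 2 = 8 mod 39
  k=4: 2^4 = 16 mod 39
  k=6: 2^6 = 16 * 4 = 25 mod 39
  k=8: 2^8 = 22 mod 39
  k=12: 2^12 = 22 * 16 = 1 mod 39  <- first divisor giving 1
Order = 12

12


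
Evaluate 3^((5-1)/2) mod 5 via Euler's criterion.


p = 5 is prime and the exponent is (p-1)/2 = 2, so by Euler's criterion 3^2 = (3/5) = +1 or -1 mod 5.
Compute by square-and-multiply:
  2 = 2 (binary 10)
  Repeated squaring mod 5: 3^1 = 3, 3^2 = 4
  3^2 = 4 mod 5
Result 4 = p - 1 = -1 mod 5: 3 is a quadratic non-residue mod 5. As a residue in [0, p-1] the value is 4.
3^2 mod 5 = 4

4


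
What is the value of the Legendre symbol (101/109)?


p = 109 is prime, so compute (101/109) with the reciprocity algorithm (Jacobi-symbol steps: pull out 2s via (2/n), flip via reciprocity, reduce):
  reciprocity: (101/109) -> +(109/101)
  reduce: (8/101)
  pull out 2: (2/101) = -1  (since 101 mod 8 = 5)
  pull out 2: (2/101) = -1  (since 101 mod 8 = 5)
  pull out 2: (2/101) = -1  (since 101 mod 8 = 5)
  (1/101) = 1
Product of signs = -1
(101/109) = -1

-1


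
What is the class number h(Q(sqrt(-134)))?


K = Q(sqrt(-134)). d mod 4 = 2, so D = disc(K) = 4d = -536
h(K) equals the number of primitive reduced positive-definite forms (a, b, c) = a*x^2 + b*x*y + c*y^2 with b^2 - 4ac = D,
where reduced means |b| <= a <= c, with b >= 0 whenever |b| = a or a = c, and primitive means gcd(a, b, c) = 1.
Reduced forces 3a^2 <= |D| = 536, so 1 <= a <= 13; b must have the parity of D, and c = (b^2 - D)/(4a) must be an integer >= a.
Enumerate a = 1..13, b in [-a, a]:
  a=1: (1, 0, 134)  [1]
  a=2: (2, 0, 67)  [1]
  a=3: (3, -2, 45), (3, 2, 45)  [2]
  a=4: none
  a=5: (5, -2, 27), (5, 2, 27)  [2]
  a=6: (6, -4, 23), (6, 4, 23)  [2]
  a=7..8: none
  a=9: (9, -2, 15), (9, 2, 15)  [2]
  a=10: (10, -8, 15), (10, 8, 15)  [2]
  a=11: (11, -6, 13), (11, 6, 13)  [2]
  a=12..13: none
Total reduced forms: 1 + 1 + 2 + 2 + 2 + 2 + 2 + 2 = 14
h = 14

14


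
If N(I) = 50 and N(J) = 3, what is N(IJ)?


N(IJ) = N(I) * N(J)
= 50 * 3
= 150

150


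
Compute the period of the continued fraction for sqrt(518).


Run the CF algorithm for sqrt(518).
a_0 = floor(sqrt(518)) = 22; set m_0=0, q_0=1.
Recurrence: m' = q*a - m,  q' = (d - m'^2)/q,  a' = floor((a_0 + m')/q').
  step 1: m=22, q=34, a=1
  step 2: m=12, q=11, a=3
  step 3: m=21, q=7, a=6
  step 4: m=21, q=11, a=3
  step 5: m=12, q=34, a=1
  step 6: m=22, q=1, a=44
a_6 = 2*a_0 = 44, so the period closes here.
sqrt(518) = [22; 1, 3, 6, 3, 1, 44]
Period length = 6

6


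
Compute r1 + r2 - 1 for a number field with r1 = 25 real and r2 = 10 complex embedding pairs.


By Dirichlet's unit theorem:
rank = r1 + r2 - 1
= 25 + 10 - 1
= 34

34


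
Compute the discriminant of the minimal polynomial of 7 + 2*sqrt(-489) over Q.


The element 7 + 2*sqrt(-489) has minimal polynomial:
x^2 - 14*x + 2005
Discriminant = (-14)^2 - 4*(2005)
= 196 - 8020
= -7824

-7824


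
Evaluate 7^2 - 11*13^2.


x^2 - d*y^2
= 7^2 - 11*13^2
= 49 - 1859
= -1810

-1810


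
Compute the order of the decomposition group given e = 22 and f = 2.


|D_P| = e * f
= 22 * 2
= 44

44


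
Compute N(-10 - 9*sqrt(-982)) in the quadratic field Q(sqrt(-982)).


N(a + b*sqrt(d)) = a^2 - d*b^2
= (-10)^2 - (-982)*(-9)^2
= 100 + 79542
= 79642

79642


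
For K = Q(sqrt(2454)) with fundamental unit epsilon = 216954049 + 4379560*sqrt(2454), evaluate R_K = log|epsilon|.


epsilon = 216954049 + 4379560*sqrt(2454)
= 4.3391e+08
R = ln(4.3391e+08)
= 19.8883

19.8883


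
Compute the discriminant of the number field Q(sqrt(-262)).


For K = Q(sqrt(d)) with d squarefree: disc(K) = d if d = 1 mod 4, and disc(K) = 4d if d = 2 or 3 mod 4.
Here d = -262, and d mod 4 = 2.
d = 2 mod 4, not 1 (O_K = Z[sqrt(d)]), so disc(K) = 4d = 4 * (-262) = -1048

-1048


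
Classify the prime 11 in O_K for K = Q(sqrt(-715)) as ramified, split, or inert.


K = Q(sqrt(-715)). Since d mod 4 = 1, disc(K) = -715.
Check p | disc: -715 mod 11 = 0.
p divides disc, so p ramifies: (p) = P^2 with e=2, f=1, g=1.
Therefore p is ramified.

ramified


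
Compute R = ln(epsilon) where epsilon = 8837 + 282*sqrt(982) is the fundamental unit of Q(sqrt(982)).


epsilon = 8837 + 282*sqrt(982)
= 17673.9999
R = ln(17673.9999)
= 9.7798

9.7798


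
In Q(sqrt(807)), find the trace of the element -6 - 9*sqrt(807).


Tr(a + b*sqrt(d)) = (a + b*sqrt(d)) + (a - b*sqrt(d)) = 2a
= 2 * (-6)
= -12

-12


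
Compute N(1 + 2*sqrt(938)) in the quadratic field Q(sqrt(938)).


N(a + b*sqrt(d)) = a^2 - d*b^2
= (1)^2 - (938)*(2)^2
= 1 - 3752
= -3751

-3751


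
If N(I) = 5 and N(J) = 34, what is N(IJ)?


N(IJ) = N(I) * N(J)
= 5 * 34
= 170

170


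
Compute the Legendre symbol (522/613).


p = 613 is prime, so compute (522/613) with the reciprocity algorithm (Jacobi-symbol steps: pull out 2s via (2/n), flip via reciprocity, reduce):
  pull out 2: (2/613) = -1  (since 613 mod 8 = 5)
  reciprocity: (261/613) -> +(613/261)
  reduce: (91/261)
  reciprocity: (91/261) -> +(261/91)
  reduce: (79/91)
  reciprocity: (79/91) -> -(91/79)
  reduce: (12/79)
  pull out 2: (2/79) = +1  (since 79 mod 8 = 7)
  pull out 2: (2/79) = +1  (since 79 mod 8 = 7)
  reciprocity: (3/79) -> -(79/3)
  reduce: (1/3)
  (1/3) = 1
Product of signs = -1
(522/613) = -1

-1


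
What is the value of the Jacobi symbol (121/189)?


Compute (121/189) via quadratic reciprocity:
  reciprocity: (121/189) -> +(189/121)
  reduce: (68/121)
  pull out 2: (2/121) = +1  (since 121 mod 8 = 1)
  pull out 2: (2/121) = +1  (since 121 mod 8 = 1)
  reciprocity: (17/121) -> +(121/17)
  reduce: (2/17)
  pull out 2: (2/17) = +1  (since 17 mod 8 = 1)
  (1/17) = 1
Product of signs = 1

1


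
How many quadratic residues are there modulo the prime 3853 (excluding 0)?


For prime p, the number of non-zero quadratic residues is (p-1)/2.
= (3853-1)/2
= 1926

1926


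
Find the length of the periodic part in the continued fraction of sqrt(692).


Run the CF algorithm for sqrt(692).
a_0 = floor(sqrt(692)) = 26; set m_0=0, q_0=1.
Recurrence: m' = q*a - m,  q' = (d - m'^2)/q,  a' = floor((a_0 + m')/q').
  step 1: m=26, q=16, a=3
  step 2: m=22, q=13, a=3
  step 3: m=17, q=31, a=1
  step 4: m=14, q=16, a=2
  step 5: m=18, q=23, a=1
  step 6: m=5, q=29, a=1
  step 7: m=24, q=4, a=12
  step 8: m=24, q=29, a=1
  step 9: m=5, q=23, a=1
  step 10: m=18, q=16, a=2
  step 11: m=14, q=31, a=1
  step 12: m=17, q=13, a=3
  step 13: m=22, q=16, a=3
  step 14: m=26, q=1, a=52
a_14 = 2*a_0 = 52, so the period closes here.
sqrt(692) = [26; 3, 3, 1, 2, 1, 1, 12, 1, 1, 2, 1, 3, 3, 52]
Period length = 14

14


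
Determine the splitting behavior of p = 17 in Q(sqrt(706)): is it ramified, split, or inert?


K = Q(sqrt(706)). Since d mod 4 = 2, disc(K) = 2824.
Check p | disc: 2824 mod 17 = 2.
p does not divide disc. Compute Legendre symbol (d/p):
9^((17-1)/2) mod 17 = 1
(d/p) = 1, so p splits: (p) = P*P' with e=1, f=1, g=2.
Therefore p is split.

split


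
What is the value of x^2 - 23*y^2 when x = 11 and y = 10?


x^2 - d*y^2
= 11^2 - 23*10^2
= 121 - 2300
= -2179

-2179


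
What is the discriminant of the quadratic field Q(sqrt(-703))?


For K = Q(sqrt(d)) with d squarefree: disc(K) = d if d = 1 mod 4, and disc(K) = 4d if d = 2 or 3 mod 4.
Here d = -703, and d mod 4 = 1.
d = 1 mod 4 (O_K = Z[(1+sqrt(d))/2]), so disc(K) = d = -703

-703


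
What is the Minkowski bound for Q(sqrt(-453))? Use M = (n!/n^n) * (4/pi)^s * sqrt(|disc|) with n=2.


d = -453, d mod 4 = 3, so disc(K) = 4d = -1812; |disc(K)| = 1812
Imaginary quadratic field, so n = 2, s = r2 = 1, r1 = 0
M = (n!/n^n) * (4/pi)^s * sqrt(|disc(K)|) = (2!/2^2) * (4/pi)^1 * sqrt(1812)
= 0.5 * 1.273240 * 42.567593
= 27.0994

27.0994


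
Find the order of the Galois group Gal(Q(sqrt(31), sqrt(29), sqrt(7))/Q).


The 3 square roots of distinct primes are multiplicatively independent over Q,
so [K:Q] = 2^3 and Gal(K/Q) is isomorphic to (Z/2Z)^3.
|Gal| = 2^3 = 8

8


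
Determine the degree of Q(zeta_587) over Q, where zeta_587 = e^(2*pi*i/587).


The degree equals Euler's totient phi(587).
587 = 587
phi(587) = 586

586


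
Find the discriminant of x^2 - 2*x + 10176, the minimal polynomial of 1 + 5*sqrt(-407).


The element 1 + 5*sqrt(-407) has minimal polynomial:
x^2 - 2*x + 10176
Discriminant = (-2)^2 - 4*(10176)
= 4 - 40704
= -40700

-40700


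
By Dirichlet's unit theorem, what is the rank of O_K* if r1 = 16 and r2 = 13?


By Dirichlet's unit theorem:
rank = r1 + r2 - 1
= 16 + 13 - 1
= 28

28


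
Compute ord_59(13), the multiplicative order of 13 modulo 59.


We want ord_59(13), the smallest k >= 1 with 13^k = 1 mod 59.
n = 59 = 59, phi(59) = 58; the order divides phi(n).
Divisors of 58: 1, 2, 29, 58
Repeated squaring mod 59: 13^1 = 13, 13^2 = 51, 13^4 = 5, 13^8 = 25, 13^16 = 35, 13^32 = 45
Test divisors in increasing order:
  k=1: 13^1 = 13 mod 59
  k=2: 13^2 = 51 mod 59
  k=29: 13^29 = 35 * 25 * 5 * 13 = 58 mod 59
  k=58: 13^58 = 45 * 35 * 25 * 51 = 1 mod 59  <- first divisor giving 1
Order = 58

58


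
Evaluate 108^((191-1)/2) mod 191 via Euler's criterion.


p = 191 is prime and the exponent is (p-1)/2 = 95, so by Euler's criterion 108^95 = (108/191) = +1 or -1 mod 191.
Compute by square-and-multiply:
  95 = 64 + 16 + 8 + 4 + 2 + 1 (binary 1011111)
  Repeated squaring mod 191: 108^1 = 108, 108^2 = 13, 108^4 = 169, 108^8 = 102, 108^16 = 90, 108^32 = 78, 108^64 = 163
  108^95 = 108^64 * 108^16 * 108^8 * 108^4 * 108^2 * 108^1 = 163 * 90 * 102 * 169 * 13 * 108 mod 191
    163 * 90 = 14670 = 154 mod 191
    154 * 102 = 15708 = 46 mod 191
    46 * 169 = 7774 = 134 mod 191
    134 * 13 = 1742 = 23 mod 191
    23 * 108 = 2484 = 1 mod 191
  108^95 = 1 mod 191
Result 1: 108 is a quadratic residue mod 191.
108^95 mod 191 = 1

1


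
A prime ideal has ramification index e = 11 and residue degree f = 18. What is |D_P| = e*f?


|D_P| = e * f
= 11 * 18
= 198

198


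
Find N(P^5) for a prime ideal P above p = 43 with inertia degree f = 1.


N(P^a) = p^(a*f)
= 43^(5*1)
= 43^5
= 147008443

147008443


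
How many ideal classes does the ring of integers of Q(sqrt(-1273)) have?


K = Q(sqrt(-1273)). d mod 4 = 3, so D = disc(K) = 4d = -5092
h(K) equals the number of primitive reduced positive-definite forms (a, b, c) = a*x^2 + b*x*y + c*y^2 with b^2 - 4ac = D,
where reduced means |b| <= a <= c, with b >= 0 whenever |b| = a or a = c, and primitive means gcd(a, b, c) = 1.
Reduced forces 3a^2 <= |D| = 5092, so 1 <= a <= 41; b must have the parity of D, and c = (b^2 - D)/(4a) must be an integer >= a.
Enumerate a = 1..41, b in [-a, a]:
  a=1: (1, 0, 1273)  [1]
  a=2: (2, 2, 637)  [1]
  a=3..6: none
  a=7: (7, -2, 182), (7, 2, 182)  [2]
  a=8..10: none
  a=11: (11, -10, 118), (11, 10, 118)  [2]
  a=12: none
  a=13: (13, -2, 98), (13, 2, 98)  [2]
  a=14: (14, -2, 91), (14, 2, 91)  [2]
  a=15..16: none
  a=17: (17, -12, 77), (17, 12, 77)  [2]
  a=18: none
  a=19: (19, 0, 67)  [1]
  a=20..21: none
  a=22: (22, -10, 59), (22, 10, 59)  [2]
  a=23..25: none
  a=26: (26, -2, 49), (26, 2, 49)  [2]
  a=27..33: none
  a=34: (34, -22, 41), (34, 22, 41)  [2]
  a=35..37: none
  a=38: (38, 38, 43)  [1]
  a=39..41: none
Total reduced forms: 1 + 1 + 2 + 2 + 2 + 2 + 2 + 1 + 2 + 2 + 2 + 1 = 20
h = 20

20
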